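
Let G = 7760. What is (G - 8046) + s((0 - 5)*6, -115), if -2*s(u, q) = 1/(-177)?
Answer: -101243/354 ≈ -286.00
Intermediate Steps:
s(u, q) = 1/354 (s(u, q) = -½/(-177) = -½*(-1/177) = 1/354)
(G - 8046) + s((0 - 5)*6, -115) = (7760 - 8046) + 1/354 = -286 + 1/354 = -101243/354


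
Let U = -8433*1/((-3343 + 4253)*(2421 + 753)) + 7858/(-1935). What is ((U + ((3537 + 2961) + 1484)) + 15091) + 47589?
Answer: 5265370893283/74519172 ≈ 70658.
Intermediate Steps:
U = -302838581/74519172 (U = -8433/(3174*910) + 7858*(-1/1935) = -8433/2888340 - 7858/1935 = -8433*1/2888340 - 7858/1935 = -2811/962780 - 7858/1935 = -302838581/74519172 ≈ -4.0639)
((U + ((3537 + 2961) + 1484)) + 15091) + 47589 = ((-302838581/74519172 + ((3537 + 2961) + 1484)) + 15091) + 47589 = ((-302838581/74519172 + (6498 + 1484)) + 15091) + 47589 = ((-302838581/74519172 + 7982) + 15091) + 47589 = (594509192323/74519172 + 15091) + 47589 = 1719078016975/74519172 + 47589 = 5265370893283/74519172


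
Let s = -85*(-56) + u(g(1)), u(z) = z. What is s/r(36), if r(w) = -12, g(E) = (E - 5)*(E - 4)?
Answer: -1193/3 ≈ -397.67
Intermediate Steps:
g(E) = (-5 + E)*(-4 + E)
s = 4772 (s = -85*(-56) + (20 + 1² - 9*1) = 4760 + (20 + 1 - 9) = 4760 + 12 = 4772)
s/r(36) = 4772/(-12) = 4772*(-1/12) = -1193/3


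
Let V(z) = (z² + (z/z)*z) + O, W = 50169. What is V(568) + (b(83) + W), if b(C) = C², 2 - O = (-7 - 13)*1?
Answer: 380272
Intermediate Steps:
O = 22 (O = 2 - (-7 - 13) = 2 - (-20) = 2 - 1*(-20) = 2 + 20 = 22)
V(z) = 22 + z + z² (V(z) = (z² + (z/z)*z) + 22 = (z² + 1*z) + 22 = (z² + z) + 22 = (z + z²) + 22 = 22 + z + z²)
V(568) + (b(83) + W) = (22 + 568 + 568²) + (83² + 50169) = (22 + 568 + 322624) + (6889 + 50169) = 323214 + 57058 = 380272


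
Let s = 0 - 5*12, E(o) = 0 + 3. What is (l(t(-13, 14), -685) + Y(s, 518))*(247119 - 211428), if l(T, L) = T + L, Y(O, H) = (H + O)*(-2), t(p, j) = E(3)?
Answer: -57034218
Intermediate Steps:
E(o) = 3
t(p, j) = 3
s = -60 (s = 0 - 60 = -60)
Y(O, H) = -2*H - 2*O
l(T, L) = L + T
(l(t(-13, 14), -685) + Y(s, 518))*(247119 - 211428) = ((-685 + 3) + (-2*518 - 2*(-60)))*(247119 - 211428) = (-682 + (-1036 + 120))*35691 = (-682 - 916)*35691 = -1598*35691 = -57034218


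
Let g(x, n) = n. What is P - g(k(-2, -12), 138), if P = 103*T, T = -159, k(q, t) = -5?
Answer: -16515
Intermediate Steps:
P = -16377 (P = 103*(-159) = -16377)
P - g(k(-2, -12), 138) = -16377 - 1*138 = -16377 - 138 = -16515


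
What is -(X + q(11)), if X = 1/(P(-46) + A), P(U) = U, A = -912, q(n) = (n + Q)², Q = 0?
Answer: -115917/958 ≈ -121.00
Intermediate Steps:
q(n) = n² (q(n) = (n + 0)² = n²)
X = -1/958 (X = 1/(-46 - 912) = 1/(-958) = -1/958 ≈ -0.0010438)
-(X + q(11)) = -(-1/958 + 11²) = -(-1/958 + 121) = -1*115917/958 = -115917/958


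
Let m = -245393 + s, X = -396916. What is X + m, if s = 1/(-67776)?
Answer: -43533134785/67776 ≈ -6.4231e+5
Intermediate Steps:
s = -1/67776 ≈ -1.4754e-5
m = -16631755969/67776 (m = -245393 - 1/67776 = -16631755969/67776 ≈ -2.4539e+5)
X + m = -396916 - 16631755969/67776 = -43533134785/67776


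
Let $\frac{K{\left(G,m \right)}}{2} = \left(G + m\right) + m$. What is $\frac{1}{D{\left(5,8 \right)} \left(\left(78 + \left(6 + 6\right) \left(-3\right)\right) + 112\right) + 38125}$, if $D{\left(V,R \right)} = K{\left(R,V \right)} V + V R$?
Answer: $\frac{1}{72005} \approx 1.3888 \cdot 10^{-5}$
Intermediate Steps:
$K{\left(G,m \right)} = 2 G + 4 m$ ($K{\left(G,m \right)} = 2 \left(\left(G + m\right) + m\right) = 2 \left(G + 2 m\right) = 2 G + 4 m$)
$D{\left(V,R \right)} = R V + V \left(2 R + 4 V\right)$ ($D{\left(V,R \right)} = \left(2 R + 4 V\right) V + V R = V \left(2 R + 4 V\right) + R V = R V + V \left(2 R + 4 V\right)$)
$\frac{1}{D{\left(5,8 \right)} \left(\left(78 + \left(6 + 6\right) \left(-3\right)\right) + 112\right) + 38125} = \frac{1}{5 \left(3 \cdot 8 + 4 \cdot 5\right) \left(\left(78 + \left(6 + 6\right) \left(-3\right)\right) + 112\right) + 38125} = \frac{1}{5 \left(24 + 20\right) \left(\left(78 + 12 \left(-3\right)\right) + 112\right) + 38125} = \frac{1}{5 \cdot 44 \left(\left(78 - 36\right) + 112\right) + 38125} = \frac{1}{220 \left(42 + 112\right) + 38125} = \frac{1}{220 \cdot 154 + 38125} = \frac{1}{33880 + 38125} = \frac{1}{72005}$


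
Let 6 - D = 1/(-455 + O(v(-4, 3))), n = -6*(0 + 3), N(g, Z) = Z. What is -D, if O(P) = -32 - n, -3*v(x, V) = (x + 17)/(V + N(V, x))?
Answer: -2815/469 ≈ -6.0021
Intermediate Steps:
n = -18 (n = -6*3 = -18)
v(x, V) = -(17 + x)/(3*(V + x)) (v(x, V) = -(x + 17)/(3*(V + x)) = -(17 + x)/(3*(V + x)))
O(P) = -14 (O(P) = -32 - 1*(-18) = -32 + 18 = -14)
D = 2815/469 (D = 6 - 1/(-455 - 14) = 6 - 1/(-469) = 6 - 1*(-1/469) = 6 + 1/469 = 2815/469 ≈ 6.0021)
-D = -1*2815/469 = -2815/469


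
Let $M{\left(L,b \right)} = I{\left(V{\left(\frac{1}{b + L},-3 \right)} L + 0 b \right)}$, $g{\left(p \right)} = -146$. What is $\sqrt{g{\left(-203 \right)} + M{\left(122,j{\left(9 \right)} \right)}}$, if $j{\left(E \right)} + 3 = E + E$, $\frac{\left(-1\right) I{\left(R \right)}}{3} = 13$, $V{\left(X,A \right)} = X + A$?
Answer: $i \sqrt{185} \approx 13.601 i$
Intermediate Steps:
$V{\left(X,A \right)} = A + X$
$I{\left(R \right)} = -39$ ($I{\left(R \right)} = \left(-3\right) 13 = -39$)
$j{\left(E \right)} = -3 + 2 E$ ($j{\left(E \right)} = -3 + \left(E + E\right) = -3 + 2 E$)
$M{\left(L,b \right)} = -39$
$\sqrt{g{\left(-203 \right)} + M{\left(122,j{\left(9 \right)} \right)}} = \sqrt{-146 - 39} = \sqrt{-185} = i \sqrt{185}$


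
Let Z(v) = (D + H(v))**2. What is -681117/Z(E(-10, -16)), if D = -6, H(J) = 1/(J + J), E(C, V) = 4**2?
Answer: -697463808/36481 ≈ -19119.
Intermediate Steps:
E(C, V) = 16
H(J) = 1/(2*J)
Z(v) = (-6 + 1/(2*v))**2
-681117/Z(E(-10, -16)) = -681117*1024/(-1 + 12*16)**2 = -681117*1024/(-1 + 192)**2 = -681117/((1/4)*(1/256)*191**2) = -681117/((1/4)*(1/256)*36481) = -681117/36481/1024 = -681117*1024/36481 = -697463808/36481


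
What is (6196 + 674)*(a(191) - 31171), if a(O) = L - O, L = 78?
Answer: -214921080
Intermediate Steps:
a(O) = 78 - O
(6196 + 674)*(a(191) - 31171) = (6196 + 674)*((78 - 1*191) - 31171) = 6870*((78 - 191) - 31171) = 6870*(-113 - 31171) = 6870*(-31284) = -214921080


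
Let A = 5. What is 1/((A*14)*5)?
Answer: 1/350 ≈ 0.0028571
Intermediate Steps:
1/((A*14)*5) = 1/((5*14)*5) = 1/(70*5) = 1/350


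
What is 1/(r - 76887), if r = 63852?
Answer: -1/13035 ≈ -7.6717e-5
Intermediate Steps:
1/(r - 76887) = 1/(63852 - 76887) = 1/(-13035) = -1/13035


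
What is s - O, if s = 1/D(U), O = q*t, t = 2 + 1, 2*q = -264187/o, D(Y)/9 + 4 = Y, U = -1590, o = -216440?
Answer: -812179499/443578320 ≈ -1.8310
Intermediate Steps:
D(Y) = -36 + 9*Y
q = 37741/61840 (q = (-264187/(-216440))/2 = (-264187*(-1/216440))/2 = (½)*(37741/30920) = 37741/61840 ≈ 0.61030)
t = 3
O = 113223/61840 (O = (37741/61840)*3 = 113223/61840 ≈ 1.8309)
s = -1/14346 (s = 1/(-36 + 9*(-1590)) = 1/(-36 - 14310) = 1/(-14346) = -1/14346 ≈ -6.9706e-5)
s - O = -1/14346 - 1*113223/61840 = -1/14346 - 113223/61840 = -812179499/443578320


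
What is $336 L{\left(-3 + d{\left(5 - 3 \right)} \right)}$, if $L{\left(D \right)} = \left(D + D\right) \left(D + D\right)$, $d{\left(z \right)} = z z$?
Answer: $1344$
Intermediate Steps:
$d{\left(z \right)} = z^{2}$
$L{\left(D \right)} = 4 D^{2}$ ($L{\left(D \right)} = 2 D 2 D = 4 D^{2}$)
$336 L{\left(-3 + d{\left(5 - 3 \right)} \right)} = 336 \cdot 4 \left(-3 + \left(5 - 3\right)^{2}\right)^{2} = 336 \cdot 4 \left(-3 + 2^{2}\right)^{2} = 336 \cdot 4 \left(-3 + 4\right)^{2} = 336 \cdot 4 \cdot 1^{2} = 336 \cdot 4 \cdot 1 = 336 \cdot 4 = 1344$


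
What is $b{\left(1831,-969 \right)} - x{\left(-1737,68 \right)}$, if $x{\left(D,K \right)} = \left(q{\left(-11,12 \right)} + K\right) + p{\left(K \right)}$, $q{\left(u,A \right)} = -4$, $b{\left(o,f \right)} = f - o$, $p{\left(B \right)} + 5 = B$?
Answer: $-2927$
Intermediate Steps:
$p{\left(B \right)} = -5 + B$
$x{\left(D,K \right)} = -9 + 2 K$ ($x{\left(D,K \right)} = \left(-4 + K\right) + \left(-5 + K\right) = -9 + 2 K$)
$b{\left(1831,-969 \right)} - x{\left(-1737,68 \right)} = \left(-969 - 1831\right) - \left(-9 + 2 \cdot 68\right) = \left(-969 - 1831\right) - \left(-9 + 136\right) = -2800 - 127 = -2927$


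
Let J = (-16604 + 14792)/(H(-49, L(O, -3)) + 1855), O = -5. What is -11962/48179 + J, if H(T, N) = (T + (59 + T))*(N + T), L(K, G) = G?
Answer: -133748794/187079057 ≈ -0.71493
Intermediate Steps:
H(T, N) = (59 + 2*T)*(N + T)
J = -1812/3883 (J = (-16604 + 14792)/((2*(-49)**2 + 59*(-3) + 59*(-49) + 2*(-3)*(-49)) + 1855) = -1812/((2*2401 - 177 - 2891 + 294) + 1855) = -1812/((4802 - 177 - 2891 + 294) + 1855) = -1812/(2028 + 1855) = -1812/3883 ≈ -0.46665)
-11962/48179 + J = -11962/48179 - 1812/3883 = -133748794/187079057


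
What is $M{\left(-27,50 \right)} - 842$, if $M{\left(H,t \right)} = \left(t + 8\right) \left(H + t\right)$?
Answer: $492$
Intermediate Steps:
$M{\left(H,t \right)} = \left(8 + t\right) \left(H + t\right)$
$M{\left(-27,50 \right)} - 842 = \left(50^{2} + 8 \left(-27\right) + 8 \cdot 50 - 1350\right) - 842 = \left(2500 - 216 + 400 - 1350\right) - 842 = 1334 - 842 = 492$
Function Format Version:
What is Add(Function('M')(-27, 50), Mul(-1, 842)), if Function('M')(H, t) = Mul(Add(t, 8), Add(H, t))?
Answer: 492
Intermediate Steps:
Function('M')(H, t) = Mul(Add(8, t), Add(H, t))
Add(Function('M')(-27, 50), Mul(-1, 842)) = Add(Add(Pow(50, 2), Mul(8, -27), Mul(8, 50), Mul(-27, 50)), Mul(-1, 842)) = Add(Add(2500, -216, 400, -1350), -842) = Add(1334, -842) = 492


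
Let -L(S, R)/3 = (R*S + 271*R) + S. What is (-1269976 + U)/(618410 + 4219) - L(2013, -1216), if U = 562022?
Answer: -5184005403551/622629 ≈ -8.3260e+6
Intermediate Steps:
L(S, R) = -813*R - 3*S - 3*R*S (L(S, R) = -3*((R*S + 271*R) + S) = -3*((271*R + R*S) + S) = -3*(S + 271*R + R*S) = -813*R - 3*S - 3*R*S)
(-1269976 + U)/(618410 + 4219) - L(2013, -1216) = (-1269976 + 562022)/(618410 + 4219) - (-813*(-1216) - 3*2013 - 3*(-1216)*2013) = -707954/622629 - (988608 - 6039 + 7343424) = -707954*1/622629 - 1*8325993 = -707954/622629 - 8325993 = -5184005403551/622629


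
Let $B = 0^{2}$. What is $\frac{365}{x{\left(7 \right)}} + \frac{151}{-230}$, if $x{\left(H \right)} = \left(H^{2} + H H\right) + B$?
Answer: $\frac{17288}{5635} \approx 3.068$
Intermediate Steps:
$B = 0$
$x{\left(H \right)} = 2 H^{2}$ ($x{\left(H \right)} = \left(H^{2} + H H\right) + 0 = \left(H^{2} + H^{2}\right) + 0 = 2 H^{2} + 0 = 2 H^{2}$)
$\frac{365}{x{\left(7 \right)}} + \frac{151}{-230} = \frac{365}{2 \cdot 7^{2}} + \frac{151}{-230} = \frac{365}{2 \cdot 49} + 151 \left(- \frac{1}{230}\right) = \frac{365}{98} - \frac{151}{230} = \frac{17288}{5635}$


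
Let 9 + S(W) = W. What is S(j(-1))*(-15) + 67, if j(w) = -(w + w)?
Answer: 172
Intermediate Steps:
j(w) = -2*w
S(W) = -9 + W
S(j(-1))*(-15) + 67 = (-9 - 2*(-1))*(-15) + 67 = (-9 + 2)*(-15) + 67 = -7*(-15) + 67 = 105 + 67 = 172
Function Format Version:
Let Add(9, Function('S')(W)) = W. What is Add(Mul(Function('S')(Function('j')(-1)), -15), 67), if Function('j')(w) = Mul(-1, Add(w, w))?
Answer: 172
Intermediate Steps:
Function('j')(w) = Mul(-2, w) (Function('j')(w) = Mul(-1, Mul(2, w)) = Mul(-2, w))
Function('S')(W) = Add(-9, W)
Add(Mul(Function('S')(Function('j')(-1)), -15), 67) = Add(Mul(Add(-9, Mul(-2, -1)), -15), 67) = Add(Mul(Add(-9, 2), -15), 67) = Add(Mul(-7, -15), 67) = Add(105, 67) = 172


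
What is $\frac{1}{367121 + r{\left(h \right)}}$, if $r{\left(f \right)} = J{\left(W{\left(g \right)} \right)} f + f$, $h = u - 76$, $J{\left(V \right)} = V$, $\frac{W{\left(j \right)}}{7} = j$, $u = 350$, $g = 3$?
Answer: $\frac{1}{373149} \approx 2.6799 \cdot 10^{-6}$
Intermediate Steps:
$W{\left(j \right)} = 7 j$
$h = 274$ ($h = 350 - 76 = 274$)
$r{\left(f \right)} = 22 f$ ($r{\left(f \right)} = 7 \cdot 3 f + f = 21 f + f = 22 f$)
$\frac{1}{367121 + r{\left(h \right)}} = \frac{1}{367121 + 22 \cdot 274} = \frac{1}{367121 + 6028} = \frac{1}{373149}$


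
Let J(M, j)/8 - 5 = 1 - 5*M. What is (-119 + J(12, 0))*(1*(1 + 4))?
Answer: -2755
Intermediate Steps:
J(M, j) = 48 - 40*M (J(M, j) = 40 + 8*(1 - 5*M) = 40 + (8 - 40*M) = 48 - 40*M)
(-119 + J(12, 0))*(1*(1 + 4)) = (-119 + (48 - 40*12))*(1*(1 + 4)) = (-119 + (48 - 480))*(1*5) = (-119 - 432)*5 = -551*5 = -2755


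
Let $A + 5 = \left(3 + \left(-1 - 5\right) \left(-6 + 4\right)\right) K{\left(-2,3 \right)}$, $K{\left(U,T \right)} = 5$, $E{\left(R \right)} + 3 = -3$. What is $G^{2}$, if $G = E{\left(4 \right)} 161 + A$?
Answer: $802816$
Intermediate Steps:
$E{\left(R \right)} = -6$ ($E{\left(R \right)} = -3 - 3 = -6$)
$A = 70$ ($A = -5 + \left(3 + \left(-1 - 5\right) \left(-6 + 4\right)\right) 5 = -5 + \left(3 - -12\right) 5 = -5 + \left(3 + 12\right) 5 = -5 + 15 \cdot 5 = -5 + 75 = 70$)
$G = -896$ ($G = \left(-6\right) 161 + 70 = -966 + 70 = -896$)
$G^{2} = \left(-896\right)^{2} = 802816$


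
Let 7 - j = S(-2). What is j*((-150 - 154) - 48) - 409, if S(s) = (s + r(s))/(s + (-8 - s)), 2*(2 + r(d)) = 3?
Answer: -2763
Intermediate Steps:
r(d) = -½ (r(d) = -2 + (½)*3 = -2 + 3/2 = -½)
S(s) = 1/16 - s/8 (S(s) = (s - ½)/(s + (-8 - s)) = (-½ + s)/(-8) = (-½ + s)*(-⅛) = 1/16 - s/8)
j = 107/16 (j = 7 - (1/16 - ⅛*(-2)) = 7 - (1/16 + ¼) = 7 - 1*5/16 = 7 - 5/16 = 107/16 ≈ 6.6875)
j*((-150 - 154) - 48) - 409 = 107*((-150 - 154) - 48)/16 - 409 = 107*(-304 - 48)/16 - 409 = (107/16)*(-352) - 409 = -2354 - 409 = -2763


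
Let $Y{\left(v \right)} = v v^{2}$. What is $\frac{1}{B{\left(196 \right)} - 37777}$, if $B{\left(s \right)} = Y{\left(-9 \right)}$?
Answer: $- \frac{1}{38506} \approx -2.597 \cdot 10^{-5}$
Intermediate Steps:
$Y{\left(v \right)} = v^{3}$
$B{\left(s \right)} = -729$ ($B{\left(s \right)} = \left(-9\right)^{3} = -729$)
$\frac{1}{B{\left(196 \right)} - 37777} = \frac{1}{-729 - 37777} = \frac{1}{-38506} = - \frac{1}{38506}$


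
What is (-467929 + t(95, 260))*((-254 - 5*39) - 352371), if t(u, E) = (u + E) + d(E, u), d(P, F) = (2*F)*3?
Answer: 164768351280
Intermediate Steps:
d(P, F) = 6*F
t(u, E) = E + 7*u (t(u, E) = (u + E) + 6*u = (E + u) + 6*u = E + 7*u)
(-467929 + t(95, 260))*((-254 - 5*39) - 352371) = (-467929 + (260 + 7*95))*((-254 - 5*39) - 352371) = (-467929 + (260 + 665))*((-254 - 195) - 352371) = (-467929 + 925)*(-449 - 352371) = -467004*(-352820) = 164768351280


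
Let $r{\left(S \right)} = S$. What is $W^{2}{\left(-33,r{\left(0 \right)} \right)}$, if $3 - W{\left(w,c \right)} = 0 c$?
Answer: $9$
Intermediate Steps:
$W{\left(w,c \right)} = 3$ ($W{\left(w,c \right)} = 3 - 0 c = 3 - 0 = 3 + 0 = 3$)
$W^{2}{\left(-33,r{\left(0 \right)} \right)} = 3^{2} = 9$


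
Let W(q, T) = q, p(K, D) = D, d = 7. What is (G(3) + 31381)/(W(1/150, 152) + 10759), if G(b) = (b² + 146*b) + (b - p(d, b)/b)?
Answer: 4774500/1613851 ≈ 2.9585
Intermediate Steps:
G(b) = -1 + b² + 147*b (G(b) = (b² + 146*b) + (b - b/b) = (b² + 146*b) + (b - 1*1) = (b² + 146*b) + (b - 1) = (b² + 146*b) + (-1 + b) = -1 + b² + 147*b)
(G(3) + 31381)/(W(1/150, 152) + 10759) = ((-1 + 3*(147 + 3)) + 31381)/(1/150 + 10759) = ((-1 + 3*150) + 31381)/(1/150 + 10759) = ((-1 + 450) + 31381)/(1613851/150) = (449 + 31381)*(150/1613851) = 31830*(150/1613851) = 4774500/1613851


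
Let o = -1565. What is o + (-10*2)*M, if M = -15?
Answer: -1265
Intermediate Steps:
o + (-10*2)*M = -1565 - 10*2*(-15) = -1565 - 20*(-15) = -1565 + 300 = -1265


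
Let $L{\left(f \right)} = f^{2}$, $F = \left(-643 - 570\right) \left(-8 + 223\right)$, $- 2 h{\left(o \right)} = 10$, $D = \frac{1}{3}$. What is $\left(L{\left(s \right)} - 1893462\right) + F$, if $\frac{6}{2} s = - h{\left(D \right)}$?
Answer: $- \frac{19388288}{9} \approx -2.1543 \cdot 10^{6}$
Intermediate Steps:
$D = \frac{1}{3} \approx 0.33333$
$h{\left(o \right)} = -5$ ($h{\left(o \right)} = \left(- \frac{1}{2}\right) 10 = -5$)
$s = \frac{5}{3}$ ($s = \frac{\left(-1\right) \left(-5\right)}{3} = \frac{1}{3} \cdot 5 = \frac{5}{3} \approx 1.6667$)
$F = -260795$ ($F = \left(-1213\right) 215 = -260795$)
$\left(L{\left(s \right)} - 1893462\right) + F = \left(\left(\frac{5}{3}\right)^{2} - 1893462\right) - 260795 = \left(\frac{25}{9} - 1893462\right) - 260795 = - \frac{17041133}{9} - 260795 = - \frac{19388288}{9}$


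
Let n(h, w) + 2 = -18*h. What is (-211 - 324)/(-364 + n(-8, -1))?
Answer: 535/222 ≈ 2.4099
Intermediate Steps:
n(h, w) = -2 - 18*h
(-211 - 324)/(-364 + n(-8, -1)) = (-211 - 324)/(-364 + (-2 - 18*(-8))) = -535/(-364 + (-2 + 144)) = -535/(-364 + 142) = -535/(-222) = -535*(-1/222) = 535/222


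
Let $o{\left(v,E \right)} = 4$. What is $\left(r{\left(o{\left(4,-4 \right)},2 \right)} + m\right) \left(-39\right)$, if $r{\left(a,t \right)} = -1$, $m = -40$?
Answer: $1599$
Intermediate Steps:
$\left(r{\left(o{\left(4,-4 \right)},2 \right)} + m\right) \left(-39\right) = \left(-1 - 40\right) \left(-39\right) = \left(-41\right) \left(-39\right) = 1599$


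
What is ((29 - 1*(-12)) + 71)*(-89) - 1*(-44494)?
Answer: 34526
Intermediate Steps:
((29 - 1*(-12)) + 71)*(-89) - 1*(-44494) = ((29 + 12) + 71)*(-89) + 44494 = (41 + 71)*(-89) + 44494 = 112*(-89) + 44494 = -9968 + 44494 = 34526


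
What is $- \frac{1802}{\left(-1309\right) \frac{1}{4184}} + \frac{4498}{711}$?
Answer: $\frac{315677690}{54747} \approx 5766.1$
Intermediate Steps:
$- \frac{1802}{\left(-1309\right) \frac{1}{4184}} + \frac{4498}{711} = - \frac{1802}{\left(-1309\right) \frac{1}{4184}} + 4498 \cdot \frac{1}{711} = - \frac{1802}{- \frac{1309}{4184}} + \frac{4498}{711} = \left(-1802\right) \left(- \frac{4184}{1309}\right) + \frac{4498}{711} = \frac{443504}{77} + \frac{4498}{711} = \frac{315677690}{54747}$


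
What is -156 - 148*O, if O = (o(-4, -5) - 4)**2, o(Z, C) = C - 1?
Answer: -14956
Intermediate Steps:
o(Z, C) = -1 + C
O = 100 (O = ((-1 - 5) - 4)**2 = (-6 - 4)**2 = (-10)**2 = 100)
-156 - 148*O = -156 - 148*100 = -156 - 14800 = -14956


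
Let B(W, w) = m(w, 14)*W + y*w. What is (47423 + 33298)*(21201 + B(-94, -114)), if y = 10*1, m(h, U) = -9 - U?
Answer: 1793862783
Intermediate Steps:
y = 10
B(W, w) = -23*W + 10*w (B(W, w) = (-9 - 1*14)*W + 10*w = (-9 - 14)*W + 10*w = -23*W + 10*w)
(47423 + 33298)*(21201 + B(-94, -114)) = (47423 + 33298)*(21201 + (-23*(-94) + 10*(-114))) = 80721*(21201 + (2162 - 1140)) = 80721*(21201 + 1022) = 80721*22223 = 1793862783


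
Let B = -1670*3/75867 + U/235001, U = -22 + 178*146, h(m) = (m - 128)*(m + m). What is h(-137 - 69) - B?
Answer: 817795863086208/5942940289 ≈ 1.3761e+5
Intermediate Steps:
h(m) = 2*m*(-128 + m) (h(m) = (-128 + m)*(2*m) = 2*m*(-128 + m))
U = 25966 (U = -22 + 25988 = 25966)
B = 264202504/5942940289 (B = -1670*3/75867 + 25966/235001 = -5010*1/75867 + 25966*(1/235001) = -1670/25289 + 25966/235001 = 264202504/5942940289 ≈ 0.044457)
h(-137 - 69) - B = 2*(-137 - 69)*(-128 + (-137 - 69)) - 1*264202504/5942940289 = 2*(-206)*(-128 - 206) - 264202504/5942940289 = 2*(-206)*(-334) - 264202504/5942940289 = 137608 - 264202504/5942940289 = 817795863086208/5942940289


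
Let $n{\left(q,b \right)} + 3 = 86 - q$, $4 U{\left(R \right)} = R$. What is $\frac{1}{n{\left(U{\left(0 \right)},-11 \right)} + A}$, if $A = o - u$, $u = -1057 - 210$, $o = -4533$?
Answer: $- \frac{1}{3183} \approx -0.00031417$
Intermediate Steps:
$U{\left(R \right)} = \frac{R}{4}$
$n{\left(q,b \right)} = 83 - q$ ($n{\left(q,b \right)} = -3 - \left(-86 + q\right) = 83 - q$)
$u = -1267$
$A = -3266$ ($A = -4533 - -1267 = -4533 + 1267 = -3266$)
$\frac{1}{n{\left(U{\left(0 \right)},-11 \right)} + A} = \frac{1}{\left(83 - \frac{1}{4} \cdot 0\right) - 3266} = \frac{1}{\left(83 - 0\right) - 3266} = \frac{1}{\left(83 + 0\right) - 3266} = \frac{1}{83 - 3266} = \frac{1}{-3183} = - \frac{1}{3183}$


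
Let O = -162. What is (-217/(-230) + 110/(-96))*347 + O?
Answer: -1281839/5520 ≈ -232.22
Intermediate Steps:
(-217/(-230) + 110/(-96))*347 + O = (-217/(-230) + 110/(-96))*347 - 162 = (-217*(-1/230) + 110*(-1/96))*347 - 162 = (217/230 - 55/48)*347 - 162 = -1117/5520*347 - 162 = -387599/5520 - 162 = -1281839/5520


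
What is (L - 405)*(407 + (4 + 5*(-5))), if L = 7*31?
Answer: -72568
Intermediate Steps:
L = 217
(L - 405)*(407 + (4 + 5*(-5))) = (217 - 405)*(407 + (4 + 5*(-5))) = -188*(407 + (4 - 25)) = -188*(407 - 21) = -188*386 = -72568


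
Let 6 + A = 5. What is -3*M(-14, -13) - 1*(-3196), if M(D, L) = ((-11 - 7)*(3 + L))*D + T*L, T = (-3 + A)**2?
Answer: 11380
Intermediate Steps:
A = -1 (A = -6 + 5 = -1)
T = 16 (T = (-3 - 1)**2 = (-4)**2 = 16)
M(D, L) = 16*L + D*(-54 - 18*L) (M(D, L) = ((-11 - 7)*(3 + L))*D + 16*L = (-18*(3 + L))*D + 16*L = (-54 - 18*L)*D + 16*L = D*(-54 - 18*L) + 16*L = 16*L + D*(-54 - 18*L))
-3*M(-14, -13) - 1*(-3196) = -3*(-54*(-14) + 16*(-13) - 18*(-14)*(-13)) - 1*(-3196) = -3*(756 - 208 - 3276) + 3196 = -3*(-2728) + 3196 = 8184 + 3196 = 11380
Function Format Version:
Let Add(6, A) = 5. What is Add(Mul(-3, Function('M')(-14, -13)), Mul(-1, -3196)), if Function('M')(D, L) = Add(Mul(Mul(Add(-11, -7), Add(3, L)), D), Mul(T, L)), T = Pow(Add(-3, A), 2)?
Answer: 11380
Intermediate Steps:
A = -1 (A = Add(-6, 5) = -1)
T = 16 (T = Pow(Add(-3, -1), 2) = Pow(-4, 2) = 16)
Function('M')(D, L) = Add(Mul(16, L), Mul(D, Add(-54, Mul(-18, L)))) (Function('M')(D, L) = Add(Mul(Mul(Add(-11, -7), Add(3, L)), D), Mul(16, L)) = Add(Mul(Mul(-18, Add(3, L)), D), Mul(16, L)) = Add(Mul(Add(-54, Mul(-18, L)), D), Mul(16, L)) = Add(Mul(D, Add(-54, Mul(-18, L))), Mul(16, L)) = Add(Mul(16, L), Mul(D, Add(-54, Mul(-18, L)))))
Add(Mul(-3, Function('M')(-14, -13)), Mul(-1, -3196)) = Add(Mul(-3, Add(Mul(-54, -14), Mul(16, -13), Mul(-18, -14, -13))), Mul(-1, -3196)) = Add(Mul(-3, Add(756, -208, -3276)), 3196) = Add(Mul(-3, -2728), 3196) = Add(8184, 3196) = 11380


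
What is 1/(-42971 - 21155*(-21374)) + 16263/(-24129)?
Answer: -2476726824387/3674656681444 ≈ -0.67400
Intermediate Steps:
1/(-42971 - 21155*(-21374)) + 16263/(-24129) = -1/21374/(-64126) + 16263*(-1/24129) = -1/64126*(-1/21374) - 1807/2681 = 1/1370629124 - 1807/2681 = -2476726824387/3674656681444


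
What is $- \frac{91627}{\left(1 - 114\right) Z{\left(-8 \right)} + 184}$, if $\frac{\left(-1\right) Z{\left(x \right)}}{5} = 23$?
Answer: $- \frac{91627}{13179} \approx -6.9525$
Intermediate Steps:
$Z{\left(x \right)} = -115$ ($Z{\left(x \right)} = \left(-5\right) 23 = -115$)
$- \frac{91627}{\left(1 - 114\right) Z{\left(-8 \right)} + 184} = - \frac{91627}{\left(1 - 114\right) \left(-115\right) + 184} = - \frac{91627}{\left(-113\right) \left(-115\right) + 184} = - \frac{91627}{12995 + 184} = - \frac{91627}{13179}$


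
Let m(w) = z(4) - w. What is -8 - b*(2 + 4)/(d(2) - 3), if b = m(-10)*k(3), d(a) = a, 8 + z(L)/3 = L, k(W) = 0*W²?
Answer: -8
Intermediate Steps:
k(W) = 0
z(L) = -24 + 3*L
m(w) = -12 - w (m(w) = (-24 + 3*4) - w = (-24 + 12) - w = -12 - w)
b = 0 (b = (-12 - 1*(-10))*0 = (-12 + 10)*0 = -2*0 = 0)
-8 - b*(2 + 4)/(d(2) - 3) = -8 - 0*(2 + 4)/(2 - 3) = -8 - 0*6/(-1) = -8 - 0*6*(-1) = -8 - 0*(-6) = -8 - 1*0 = -8 + 0 = -8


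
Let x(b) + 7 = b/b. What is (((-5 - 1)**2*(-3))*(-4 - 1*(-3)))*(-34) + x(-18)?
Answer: -3678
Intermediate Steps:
x(b) = -6 (x(b) = -7 + b/b = -7 + 1 = -6)
(((-5 - 1)**2*(-3))*(-4 - 1*(-3)))*(-34) + x(-18) = (((-5 - 1)**2*(-3))*(-4 - 1*(-3)))*(-34) - 6 = (((-6)**2*(-3))*(-4 + 3))*(-34) - 6 = ((36*(-3))*(-1))*(-34) - 6 = -108*(-1)*(-34) - 6 = 108*(-34) - 6 = -3672 - 6 = -3678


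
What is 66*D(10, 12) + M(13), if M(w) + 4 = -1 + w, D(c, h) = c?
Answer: 668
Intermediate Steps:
M(w) = -5 + w (M(w) = -4 + (-1 + w) = -5 + w)
66*D(10, 12) + M(13) = 66*10 + (-5 + 13) = 660 + 8 = 668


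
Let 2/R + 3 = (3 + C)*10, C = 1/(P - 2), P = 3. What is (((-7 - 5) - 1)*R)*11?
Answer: -286/37 ≈ -7.7297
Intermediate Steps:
C = 1 (C = 1/(3 - 2) = 1/1 = 1)
R = 2/37 (R = 2/(-3 + (3 + 1)*10) = 2/(-3 + 4*10) = 2/(-3 + 40) = 2/37 ≈ 0.054054)
(((-7 - 5) - 1)*R)*11 = (((-7 - 5) - 1)*(2/37))*11 = ((-12 - 1)*(2/37))*11 = -13*2/37*11 = -26/37*11 = -286/37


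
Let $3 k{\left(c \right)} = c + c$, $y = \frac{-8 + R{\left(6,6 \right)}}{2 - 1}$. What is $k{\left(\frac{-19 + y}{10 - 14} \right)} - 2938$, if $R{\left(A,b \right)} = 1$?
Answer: $- \frac{8801}{3} \approx -2933.7$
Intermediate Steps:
$y = -7$ ($y = \frac{-8 + 1}{2 - 1} = - \frac{7}{1} = \left(-7\right) 1 = -7$)
$k{\left(c \right)} = \frac{2 c}{3}$ ($k{\left(c \right)} = \frac{c + c}{3} = \frac{2 c}{3}$)
$k{\left(\frac{-19 + y}{10 - 14} \right)} - 2938 = \frac{2 \frac{-19 - 7}{10 - 14}}{3} - 2938 = \frac{2 \left(- \frac{26}{-4}\right)}{3} - 2938 = \frac{2 \left(\left(-26\right) \left(- \frac{1}{4}\right)\right)}{3} - 2938 = \frac{2}{3} \cdot \frac{13}{2} - 2938 = \frac{13}{3} - 2938 = - \frac{8801}{3}$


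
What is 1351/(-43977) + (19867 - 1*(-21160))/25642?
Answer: 1769602037/1127658234 ≈ 1.5693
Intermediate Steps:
1351/(-43977) + (19867 - 1*(-21160))/25642 = 1351*(-1/43977) + (19867 + 21160)*(1/25642) = -1351/43977 + 41027*(1/25642) = -1351/43977 + 41027/25642 = 1769602037/1127658234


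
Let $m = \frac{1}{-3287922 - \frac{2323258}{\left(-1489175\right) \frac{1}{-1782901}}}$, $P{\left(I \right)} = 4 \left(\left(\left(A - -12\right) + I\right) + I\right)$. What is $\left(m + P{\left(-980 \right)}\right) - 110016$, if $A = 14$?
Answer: $- \frac{1064293239483392791}{9038430255808} \approx -1.1775 \cdot 10^{5}$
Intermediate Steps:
$P{\left(I \right)} = 104 + 8 I$ ($P{\left(I \right)} = 4 \left(\left(\left(14 - -12\right) + I\right) + I\right) = 4 \left(\left(\left(14 + 12\right) + I\right) + I\right) = 4 \left(\left(26 + I\right) + I\right) = 4 \left(26 + 2 I\right) = 104 + 8 I$)
$m = - \frac{1489175}{9038430255808}$ ($m = \frac{1}{-3287922 - \frac{2323258}{\left(-1489175\right) \left(- \frac{1}{1782901}\right)}} = \frac{1}{-3287922 - \frac{2323258}{\frac{1489175}{1782901}}} = \frac{1}{-3287922 - \frac{4142139011458}{1489175}} = \frac{1}{- \frac{9038430255808}{1489175}} = - \frac{1489175}{9038430255808} \approx -1.6476 \cdot 10^{-7}$)
$\left(m + P{\left(-980 \right)}\right) - 110016 = \left(- \frac{1489175}{9038430255808} + \left(104 + 8 \left(-980\right)\right)\right) - 110016 = \left(- \frac{1489175}{9038430255808} + \left(104 - 7840\right)\right) - 110016 = \left(- \frac{1489175}{9038430255808} - 7736\right) - 110016 = - \frac{69921296460419863}{9038430255808} - 110016 = - \frac{1064293239483392791}{9038430255808}$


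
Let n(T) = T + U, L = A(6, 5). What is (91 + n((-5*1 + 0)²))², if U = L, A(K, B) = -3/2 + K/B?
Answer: 1338649/100 ≈ 13386.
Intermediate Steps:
A(K, B) = -3/2 + K/B (A(K, B) = -3*½ + K/B = -3/2 + K/B)
L = -3/10 (L = -3/2 + 6/5 = -3/10 ≈ -0.30000)
U = -3/10 ≈ -0.30000
n(T) = -3/10 + T (n(T) = T - 3/10 = -3/10 + T)
(91 + n((-5*1 + 0)²))² = (91 + (-3/10 + (-5*1 + 0)²))² = (91 + (-3/10 + (-5 + 0)²))² = (91 + (-3/10 + (-5)²))² = (91 + (-3/10 + 25))² = (91 + 247/10)² = (1157/10)² = 1338649/100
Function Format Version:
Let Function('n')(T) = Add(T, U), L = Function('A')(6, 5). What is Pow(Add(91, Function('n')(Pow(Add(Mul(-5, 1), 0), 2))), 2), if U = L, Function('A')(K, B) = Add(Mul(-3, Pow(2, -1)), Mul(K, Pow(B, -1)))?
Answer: Rational(1338649, 100) ≈ 13386.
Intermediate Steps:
Function('A')(K, B) = Add(Rational(-3, 2), Mul(K, Pow(B, -1))) (Function('A')(K, B) = Add(Mul(-3, Rational(1, 2)), Mul(K, Pow(B, -1))) = Add(Rational(-3, 2), Mul(K, Pow(B, -1))))
L = Rational(-3, 10) (L = Add(Rational(-3, 2), Mul(6, Pow(5, -1))) = Add(Rational(-3, 2), Mul(6, Rational(1, 5))) = Add(Rational(-3, 2), Rational(6, 5)) = Rational(-3, 10) ≈ -0.30000)
U = Rational(-3, 10) ≈ -0.30000
Function('n')(T) = Add(Rational(-3, 10), T) (Function('n')(T) = Add(T, Rational(-3, 10)) = Add(Rational(-3, 10), T))
Pow(Add(91, Function('n')(Pow(Add(Mul(-5, 1), 0), 2))), 2) = Pow(Add(91, Add(Rational(-3, 10), Pow(Add(Mul(-5, 1), 0), 2))), 2) = Pow(Add(91, Add(Rational(-3, 10), Pow(Add(-5, 0), 2))), 2) = Pow(Add(91, Add(Rational(-3, 10), Pow(-5, 2))), 2) = Pow(Add(91, Add(Rational(-3, 10), 25)), 2) = Pow(Add(91, Rational(247, 10)), 2) = Pow(Rational(1157, 10), 2) = Rational(1338649, 100)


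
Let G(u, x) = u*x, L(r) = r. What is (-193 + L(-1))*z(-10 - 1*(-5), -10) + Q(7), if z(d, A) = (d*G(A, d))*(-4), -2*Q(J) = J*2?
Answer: -194007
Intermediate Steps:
Q(J) = -J (Q(J) = -J*2/2 = -J)
z(d, A) = -4*A*d**2 (z(d, A) = (d*(A*d))*(-4) = (A*d**2)*(-4) = -4*A*d**2)
(-193 + L(-1))*z(-10 - 1*(-5), -10) + Q(7) = (-193 - 1)*(-4*(-10)*(-10 - 1*(-5))**2) - 1*7 = -(-776)*(-10)*(-10 + 5)**2 - 7 = -(-776)*(-10)*(-5)**2 - 7 = -(-776)*(-10)*25 - 7 = -194*1000 - 7 = -194000 - 7 = -194007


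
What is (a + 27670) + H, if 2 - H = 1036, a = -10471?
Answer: 16165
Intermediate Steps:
H = -1034 (H = 2 - 1*1036 = 2 - 1036 = -1034)
(a + 27670) + H = (-10471 + 27670) - 1034 = 17199 - 1034 = 16165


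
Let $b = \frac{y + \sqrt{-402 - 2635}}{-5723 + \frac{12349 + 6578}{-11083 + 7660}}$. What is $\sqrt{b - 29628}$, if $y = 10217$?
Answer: $\frac{\sqrt{-376296402990379 - 2216963 i \sqrt{3037}}}{112694} \approx 2.7944 \cdot 10^{-5} - 172.13 i$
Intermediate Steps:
$b = - \frac{11657597}{6536252} - \frac{1141 i \sqrt{3037}}{6536252}$ ($b = \frac{10217 + \sqrt{-402 - 2635}}{-5723 + \frac{12349 + 6578}{-11083 + 7660}} = \frac{10217 + \sqrt{-3037}}{-5723 + \frac{18927}{-3423}} = \frac{10217 + i \sqrt{3037}}{-5723 + 18927 \left(- \frac{1}{3423}\right)} = \frac{10217 + i \sqrt{3037}}{-5723 - \frac{6309}{1141}} = \frac{10217 + i \sqrt{3037}}{- \frac{6536252}{1141}} = \left(10217 + i \sqrt{3037}\right) \left(- \frac{1141}{6536252}\right) = - \frac{11657597}{6536252} - \frac{1141 i \sqrt{3037}}{6536252} \approx -1.7835 - 0.0096201 i$)
$\sqrt{b - 29628} = \sqrt{\left(- \frac{11657597}{6536252} - \frac{1141 i \sqrt{3037}}{6536252}\right) - 29628} = \sqrt{- \frac{193667731853}{6536252} - \frac{1141 i \sqrt{3037}}{6536252}}$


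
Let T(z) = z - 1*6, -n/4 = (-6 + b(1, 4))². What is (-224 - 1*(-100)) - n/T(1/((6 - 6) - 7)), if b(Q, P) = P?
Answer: -5444/43 ≈ -126.60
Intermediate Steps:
n = -16 (n = -4*(-6 + 4)² = -4*(-2)² = -4*4 = -16)
T(z) = -6 + z (T(z) = z - 6 = -6 + z)
(-224 - 1*(-100)) - n/T(1/((6 - 6) - 7)) = (-224 - 1*(-100)) - (-16)/(-6 + 1/((6 - 6) - 7)) = (-224 + 100) - (-16)/(-6 + 1/(0 - 7)) = -124 - (-16)/(-6 + 1/(-7)) = -124 - (-16)/(-6 - ⅐) = -124 - (-16)/(-43/7) = -124 - (-16)*(-7)/43 = -124 - 1*112/43 = -124 - 112/43 = -5444/43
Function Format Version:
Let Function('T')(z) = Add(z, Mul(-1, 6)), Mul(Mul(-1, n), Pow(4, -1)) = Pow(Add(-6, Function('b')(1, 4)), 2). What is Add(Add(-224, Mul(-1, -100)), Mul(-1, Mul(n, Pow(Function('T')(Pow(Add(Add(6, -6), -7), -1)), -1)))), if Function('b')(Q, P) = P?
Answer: Rational(-5444, 43) ≈ -126.60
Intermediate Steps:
n = -16 (n = Mul(-4, Pow(Add(-6, 4), 2)) = Mul(-4, Pow(-2, 2)) = Mul(-4, 4) = -16)
Function('T')(z) = Add(-6, z) (Function('T')(z) = Add(z, -6) = Add(-6, z))
Add(Add(-224, Mul(-1, -100)), Mul(-1, Mul(n, Pow(Function('T')(Pow(Add(Add(6, -6), -7), -1)), -1)))) = Add(Add(-224, Mul(-1, -100)), Mul(-1, Mul(-16, Pow(Add(-6, Pow(Add(Add(6, -6), -7), -1)), -1)))) = Add(Add(-224, 100), Mul(-1, Mul(-16, Pow(Add(-6, Pow(Add(0, -7), -1)), -1)))) = Add(-124, Mul(-1, Mul(-16, Pow(Add(-6, Pow(-7, -1)), -1)))) = Add(-124, Mul(-1, Mul(-16, Pow(Add(-6, Rational(-1, 7)), -1)))) = Add(-124, Mul(-1, Mul(-16, Pow(Rational(-43, 7), -1)))) = Add(-124, Mul(-1, Mul(-16, Rational(-7, 43)))) = Add(-124, Mul(-1, Rational(112, 43))) = Add(-124, Rational(-112, 43)) = Rational(-5444, 43)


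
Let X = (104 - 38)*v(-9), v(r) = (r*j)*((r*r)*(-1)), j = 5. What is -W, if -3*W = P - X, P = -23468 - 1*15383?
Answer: -279421/3 ≈ -93140.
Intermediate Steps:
P = -38851 (P = -23468 - 15383 = -38851)
v(r) = -5*r**3 (v(r) = (r*5)*((r*r)*(-1)) = (5*r)*(r**2*(-1)) = (5*r)*(-r**2) = -5*r**3)
X = 240570 (X = (104 - 38)*(-5*(-9)**3) = 66*(-5*(-729)) = 66*3645 = 240570)
W = 279421/3 (W = -(-38851 - 1*240570)/3 = -(-38851 - 240570)/3 = -1/3*(-279421) = 279421/3 ≈ 93140.)
-W = -1*279421/3 = -279421/3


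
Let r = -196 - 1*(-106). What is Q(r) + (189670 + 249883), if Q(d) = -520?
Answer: 439033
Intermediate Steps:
r = -90 (r = -196 + 106 = -90)
Q(r) + (189670 + 249883) = -520 + (189670 + 249883) = -520 + 439553 = 439033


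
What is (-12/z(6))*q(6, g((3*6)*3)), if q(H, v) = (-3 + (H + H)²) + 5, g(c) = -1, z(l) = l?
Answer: -292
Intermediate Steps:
q(H, v) = 2 + 4*H² (q(H, v) = (-3 + (2*H)²) + 5 = (-3 + 4*H²) + 5 = 2 + 4*H²)
(-12/z(6))*q(6, g((3*6)*3)) = (-12/6)*(2 + 4*6²) = (-12*⅙)*(2 + 4*36) = -2*(2 + 144) = -2*146 = -292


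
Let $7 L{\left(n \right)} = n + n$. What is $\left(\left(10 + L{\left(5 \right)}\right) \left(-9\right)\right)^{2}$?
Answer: $\frac{518400}{49} \approx 10580.0$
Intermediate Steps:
$L{\left(n \right)} = \frac{2 n}{7}$ ($L{\left(n \right)} = \frac{n + n}{7} = \frac{2 n}{7}$)
$\left(\left(10 + L{\left(5 \right)}\right) \left(-9\right)\right)^{2} = \left(\left(10 + \frac{2}{7} \cdot 5\right) \left(-9\right)\right)^{2} = \left(\left(10 + \frac{10}{7}\right) \left(-9\right)\right)^{2} = \left(\frac{80}{7} \left(-9\right)\right)^{2} = \left(- \frac{720}{7}\right)^{2} = \frac{518400}{49}$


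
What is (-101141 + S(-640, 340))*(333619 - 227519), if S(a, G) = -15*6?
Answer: -10740609100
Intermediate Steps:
S(a, G) = -90
(-101141 + S(-640, 340))*(333619 - 227519) = (-101141 - 90)*(333619 - 227519) = -101231*106100 = -10740609100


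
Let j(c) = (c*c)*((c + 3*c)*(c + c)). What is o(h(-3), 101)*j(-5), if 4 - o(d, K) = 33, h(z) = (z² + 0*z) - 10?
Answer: -145000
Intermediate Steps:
h(z) = -10 + z² (h(z) = (z² + 0) - 10 = z² - 10 = -10 + z²)
j(c) = 8*c⁴ (j(c) = c²*((4*c)*(2*c)) = c²*(8*c²) = 8*c⁴)
o(d, K) = -29 (o(d, K) = 4 - 1*33 = 4 - 33 = -29)
o(h(-3), 101)*j(-5) = -232*(-5)⁴ = -232*625 = -29*5000 = -145000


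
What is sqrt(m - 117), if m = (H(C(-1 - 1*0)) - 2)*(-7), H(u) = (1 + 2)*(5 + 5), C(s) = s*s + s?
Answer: I*sqrt(313) ≈ 17.692*I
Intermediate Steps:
C(s) = s + s**2 (C(s) = s**2 + s = s + s**2)
H(u) = 30 (H(u) = 3*10 = 30)
m = -196 (m = (30 - 2)*(-7) = 28*(-7) = -196)
sqrt(m - 117) = sqrt(-196 - 117) = sqrt(-313) = I*sqrt(313)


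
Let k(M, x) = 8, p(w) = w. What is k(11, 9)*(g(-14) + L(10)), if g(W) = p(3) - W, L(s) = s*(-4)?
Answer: -184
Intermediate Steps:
L(s) = -4*s
g(W) = 3 - W
k(11, 9)*(g(-14) + L(10)) = 8*((3 - 1*(-14)) - 4*10) = 8*((3 + 14) - 40) = 8*(17 - 40) = 8*(-23) = -184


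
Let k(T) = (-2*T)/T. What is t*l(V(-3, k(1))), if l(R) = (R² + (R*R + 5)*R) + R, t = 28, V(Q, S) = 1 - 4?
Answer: -1008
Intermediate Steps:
k(T) = -2
V(Q, S) = -3
l(R) = R + R² + R*(5 + R²) (l(R) = (R² + (R² + 5)*R) + R = (R² + (5 + R²)*R) + R = (R² + R*(5 + R²)) + R = R + R² + R*(5 + R²))
t*l(V(-3, k(1))) = 28*(-3*(6 - 3 + (-3)²)) = 28*(-3*(6 - 3 + 9)) = 28*(-3*12) = 28*(-36) = -1008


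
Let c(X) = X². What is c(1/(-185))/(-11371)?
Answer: -1/389172475 ≈ -2.5696e-9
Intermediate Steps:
c(1/(-185))/(-11371) = (1/(-185))²/(-11371) = (-1/185)²*(-1/11371) = (1/34225)*(-1/11371) = -1/389172475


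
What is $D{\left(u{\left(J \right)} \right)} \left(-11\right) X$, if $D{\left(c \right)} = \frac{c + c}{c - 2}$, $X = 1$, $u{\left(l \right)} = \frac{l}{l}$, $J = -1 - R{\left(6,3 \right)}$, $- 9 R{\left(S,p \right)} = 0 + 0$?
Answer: $22$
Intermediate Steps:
$R{\left(S,p \right)} = 0$ ($R{\left(S,p \right)} = - \frac{0 + 0}{9} = \left(- \frac{1}{9}\right) 0 = 0$)
$J = -1$ ($J = -1 - 0 = -1 + 0 = -1$)
$u{\left(l \right)} = 1$
$D{\left(c \right)} = \frac{2 c}{-2 + c}$
$D{\left(u{\left(J \right)} \right)} \left(-11\right) X = 2 \cdot 1 \frac{1}{-2 + 1} \left(-11\right) 1 = 2 \cdot 1 \frac{1}{-1} \left(-11\right) 1 = 2 \cdot 1 \left(-1\right) \left(-11\right) 1 = \left(-2\right) \left(-11\right) 1 = 22 \cdot 1 = 22$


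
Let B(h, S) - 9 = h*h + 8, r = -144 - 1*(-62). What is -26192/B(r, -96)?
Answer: -26192/6741 ≈ -3.8855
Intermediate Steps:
r = -82 (r = -144 + 62 = -82)
B(h, S) = 17 + h**2 (B(h, S) = 9 + (h*h + 8) = 9 + (h**2 + 8) = 9 + (8 + h**2) = 17 + h**2)
-26192/B(r, -96) = -26192/(17 + (-82)**2) = -26192/(17 + 6724) = -26192/6741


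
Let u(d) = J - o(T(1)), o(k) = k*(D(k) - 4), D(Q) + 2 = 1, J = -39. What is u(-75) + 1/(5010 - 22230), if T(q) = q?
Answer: -585481/17220 ≈ -34.000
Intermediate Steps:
D(Q) = -1 (D(Q) = -2 + 1 = -1)
o(k) = -5*k (o(k) = k*(-1 - 4) = k*(-5) = -5*k)
u(d) = -34 (u(d) = -39 - (-5) = -39 - 1*(-5) = -39 + 5 = -34)
u(-75) + 1/(5010 - 22230) = -34 + 1/(5010 - 22230) = -34 + 1/(-17220) = -34 - 1/17220 = -585481/17220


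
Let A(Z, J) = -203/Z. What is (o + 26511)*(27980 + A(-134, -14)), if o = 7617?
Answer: 63981860472/67 ≈ 9.5495e+8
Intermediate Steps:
(o + 26511)*(27980 + A(-134, -14)) = (7617 + 26511)*(27980 - 203/(-134)) = 34128*(27980 - 203*(-1/134)) = 34128*(27980 + 203/134) = 34128*(3749523/134) = 63981860472/67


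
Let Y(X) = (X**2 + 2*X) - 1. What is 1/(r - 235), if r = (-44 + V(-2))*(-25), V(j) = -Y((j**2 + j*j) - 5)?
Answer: 1/1215 ≈ 0.00082305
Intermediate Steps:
Y(X) = -1 + X**2 + 2*X
V(j) = 11 - (-5 + 2*j**2)**2 - 4*j**2 (V(j) = -(-1 + ((j**2 + j*j) - 5)**2 + 2*((j**2 + j*j) - 5)) = -(-1 + ((j**2 + j**2) - 5)**2 + 2*((j**2 + j**2) - 5)) = -(-1 + (2*j**2 - 5)**2 + 2*(2*j**2 - 5)) = -(-1 + (-5 + 2*j**2)**2 + 2*(-5 + 2*j**2)) = -(-1 + (-5 + 2*j**2)**2 + (-10 + 4*j**2)) = -(-11 + (-5 + 2*j**2)**2 + 4*j**2) = 11 - (-5 + 2*j**2)**2 - 4*j**2)
r = 1450 (r = (-44 + (-14 - 4*(-2)**4 + 16*(-2)**2))*(-25) = (-44 + (-14 - 4*16 + 16*4))*(-25) = (-44 + (-14 - 64 + 64))*(-25) = (-44 - 14)*(-25) = -58*(-25) = 1450)
1/(r - 235) = 1/(1450 - 235) = 1/1215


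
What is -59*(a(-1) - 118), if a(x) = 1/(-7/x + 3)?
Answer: 69561/10 ≈ 6956.1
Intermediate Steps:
a(x) = 1/(3 - 7/x)
-59*(a(-1) - 118) = -59*(-1/(-7 + 3*(-1)) - 118) = -59*(-1/(-7 - 3) - 118) = -59*(-1/(-10) - 118) = -59*(-1*(-1/10) - 118) = -59*(1/10 - 118) = -59*(-1179/10) = 69561/10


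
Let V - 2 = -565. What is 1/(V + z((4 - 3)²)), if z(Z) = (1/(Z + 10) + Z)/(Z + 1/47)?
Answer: -44/24725 ≈ -0.0017796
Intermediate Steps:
V = -563 (V = 2 - 565 = -563)
z(Z) = (Z + 1/(10 + Z))/(1/47 + Z) (z(Z) = (1/(10 + Z) + Z)/(Z + 1/47) = (Z + 1/(10 + Z))/(1/47 + Z))
1/(V + z((4 - 3)²)) = 1/(-563 + 47*(1 + ((4 - 3)²)² + 10*(4 - 3)²)/(10 + 47*((4 - 3)²)² + 471*(4 - 3)²)) = 1/(-563 + 47*(1 + (1²)² + 10*1²)/(10 + 47*(1²)² + 471*1²)) = 1/(-563 + 47*(1 + 1² + 10*1)/(10 + 47*1² + 471*1)) = 1/(-563 + 47*(1 + 1 + 10)/(10 + 47*1 + 471)) = 1/(-563 + 47*12/(10 + 47 + 471)) = 1/(-563 + 47*12/528) = 1/(-563 + 47*(1/528)*12) = 1/(-563 + 47/44) = 1/(-24725/44) = -44/24725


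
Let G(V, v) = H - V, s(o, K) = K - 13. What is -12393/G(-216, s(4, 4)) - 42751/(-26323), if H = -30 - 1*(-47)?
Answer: -316259956/6133259 ≈ -51.565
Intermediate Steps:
H = 17 (H = -30 + 47 = 17)
s(o, K) = -13 + K
G(V, v) = 17 - V
-12393/G(-216, s(4, 4)) - 42751/(-26323) = -12393/(17 - 1*(-216)) - 42751/(-26323) = -12393/(17 + 216) - 42751*(-1/26323) = -12393/233 + 42751/26323 = -316259956/6133259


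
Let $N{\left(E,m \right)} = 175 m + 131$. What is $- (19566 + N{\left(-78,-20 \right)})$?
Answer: $-16197$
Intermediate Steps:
$N{\left(E,m \right)} = 131 + 175 m$
$- (19566 + N{\left(-78,-20 \right)}) = - (19566 + \left(131 + 175 \left(-20\right)\right)) = - (19566 + \left(131 - 3500\right)) = - (19566 - 3369) = \left(-1\right) 16197 = -16197$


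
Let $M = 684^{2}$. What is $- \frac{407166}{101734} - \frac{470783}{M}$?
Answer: $- \frac{119194846909}{23798431152} \approx -5.0085$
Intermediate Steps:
$M = 467856$
$- \frac{407166}{101734} - \frac{470783}{M} = - \frac{407166}{101734} - \frac{470783}{467856} = \left(-407166\right) \frac{1}{101734} - \frac{470783}{467856} = - \frac{203583}{50867} - \frac{470783}{467856} = - \frac{119194846909}{23798431152}$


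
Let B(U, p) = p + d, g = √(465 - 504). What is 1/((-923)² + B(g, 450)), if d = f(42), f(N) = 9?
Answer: 1/852388 ≈ 1.1732e-6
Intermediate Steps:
d = 9
g = I*√39 (g = √(-39) = I*√39 ≈ 6.245*I)
B(U, p) = 9 + p (B(U, p) = p + 9 = 9 + p)
1/((-923)² + B(g, 450)) = 1/((-923)² + (9 + 450)) = 1/(851929 + 459) = 1/852388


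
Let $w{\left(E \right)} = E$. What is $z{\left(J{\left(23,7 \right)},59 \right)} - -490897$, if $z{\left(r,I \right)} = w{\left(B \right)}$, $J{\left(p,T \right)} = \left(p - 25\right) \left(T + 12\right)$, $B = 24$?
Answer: $490921$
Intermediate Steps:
$J{\left(p,T \right)} = \left(-25 + p\right) \left(12 + T\right)$
$z{\left(r,I \right)} = 24$
$z{\left(J{\left(23,7 \right)},59 \right)} - -490897 = 24 - -490897 = 24 + 490897 = 490921$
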